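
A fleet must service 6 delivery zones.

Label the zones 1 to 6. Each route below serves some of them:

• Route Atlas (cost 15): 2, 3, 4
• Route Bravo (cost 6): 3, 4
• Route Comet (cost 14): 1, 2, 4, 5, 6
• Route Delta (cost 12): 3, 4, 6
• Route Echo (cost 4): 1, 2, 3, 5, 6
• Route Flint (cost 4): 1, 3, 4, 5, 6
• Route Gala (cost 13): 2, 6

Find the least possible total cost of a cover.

8

Echo, Flint together cover every zone (Echo ∪ Flint = {1, 2, 3, 4, 5, 6}); total cost 4 + 4 = 8.
No covering selection has total cost below 8.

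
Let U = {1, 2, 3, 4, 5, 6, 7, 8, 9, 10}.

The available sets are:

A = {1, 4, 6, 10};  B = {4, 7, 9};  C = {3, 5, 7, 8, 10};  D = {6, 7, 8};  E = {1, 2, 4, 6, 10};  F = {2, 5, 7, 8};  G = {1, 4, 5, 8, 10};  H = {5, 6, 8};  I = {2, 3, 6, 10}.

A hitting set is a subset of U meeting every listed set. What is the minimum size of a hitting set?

The 3 elements {4, 5, 6} hit every set.
No choice of 2 elements meets every set, so 3 is the minimum.

3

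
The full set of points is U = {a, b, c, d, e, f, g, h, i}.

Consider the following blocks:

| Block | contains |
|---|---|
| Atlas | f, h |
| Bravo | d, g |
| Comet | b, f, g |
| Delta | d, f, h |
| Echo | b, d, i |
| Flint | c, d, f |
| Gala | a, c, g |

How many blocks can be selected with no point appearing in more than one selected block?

3

Atlas, Echo, Gala are pairwise disjoint (Atlas={f,h}; Echo={b,d,i}; Gala={a,c,g}).
Every remaining block overlaps one of these, and no 4 of the listed blocks are pairwise disjoint, so 3 is the maximum.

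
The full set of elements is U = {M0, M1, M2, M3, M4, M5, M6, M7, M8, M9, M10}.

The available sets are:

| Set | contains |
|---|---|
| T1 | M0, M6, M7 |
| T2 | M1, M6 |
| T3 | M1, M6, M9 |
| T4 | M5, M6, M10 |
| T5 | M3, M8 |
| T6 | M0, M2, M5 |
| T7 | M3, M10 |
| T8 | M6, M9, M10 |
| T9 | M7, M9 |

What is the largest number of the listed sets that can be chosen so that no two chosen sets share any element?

T2, T5, T6, T9 are pairwise disjoint (T2={M1,M6}; T5={M3,M8}; T6={M0,M2,M5}; T9={M7,M9}).
Every remaining set overlaps one of these, and no 5 of the listed sets are pairwise disjoint, so 4 is the maximum.

4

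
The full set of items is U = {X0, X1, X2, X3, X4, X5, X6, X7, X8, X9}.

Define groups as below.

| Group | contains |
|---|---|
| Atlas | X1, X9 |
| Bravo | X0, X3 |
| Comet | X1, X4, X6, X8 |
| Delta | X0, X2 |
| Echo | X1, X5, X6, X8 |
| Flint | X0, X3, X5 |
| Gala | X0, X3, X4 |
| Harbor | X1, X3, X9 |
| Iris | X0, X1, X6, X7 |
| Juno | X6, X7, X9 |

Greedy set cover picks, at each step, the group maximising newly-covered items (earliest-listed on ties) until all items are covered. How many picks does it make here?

Greedy: pick Comet (covers 4 new) → pick Flint (covers 3 new) → pick Juno (covers 2 new) → pick Delta (covers 1 new). Total picks: 4.

4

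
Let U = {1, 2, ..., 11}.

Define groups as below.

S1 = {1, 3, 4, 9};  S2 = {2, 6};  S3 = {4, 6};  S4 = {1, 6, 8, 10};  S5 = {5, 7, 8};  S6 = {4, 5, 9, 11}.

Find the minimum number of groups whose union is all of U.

Take {S1, S2, S4, S5, S6}. Their union is {1, 2, 3, 4, 5, 6, 7, 8, 9, 10, 11}, which is all 11 items.
No 4 of the 6 groups cover everything (all 15 combinations miss at least one item), so 5 is optimal.

5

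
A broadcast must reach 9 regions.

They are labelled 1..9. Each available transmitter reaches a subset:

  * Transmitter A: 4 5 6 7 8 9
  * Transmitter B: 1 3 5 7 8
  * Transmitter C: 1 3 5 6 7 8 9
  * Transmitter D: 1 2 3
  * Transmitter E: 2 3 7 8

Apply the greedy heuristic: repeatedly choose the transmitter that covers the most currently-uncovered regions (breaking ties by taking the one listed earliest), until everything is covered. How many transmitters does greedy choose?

3

Greedy: pick C (covers 7 new) → pick A (covers 1 new) → pick D (covers 1 new). Total picks: 3.
(The true minimum cover uses only 2 transmitters, so greedy is not optimal here.)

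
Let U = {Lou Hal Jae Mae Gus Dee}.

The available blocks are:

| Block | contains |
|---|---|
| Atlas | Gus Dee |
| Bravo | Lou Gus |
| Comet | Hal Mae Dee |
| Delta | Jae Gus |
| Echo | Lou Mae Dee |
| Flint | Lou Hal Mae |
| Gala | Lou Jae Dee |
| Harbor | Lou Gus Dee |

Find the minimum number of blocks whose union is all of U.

Take {Flint, Gala, Harbor}. Their union is {Lou, Hal, Jae, Mae, Gus, Dee}, which is all 6 points.
No 2 of the 8 blocks cover everything (all 28 combinations miss at least one point), so 3 is optimal.

3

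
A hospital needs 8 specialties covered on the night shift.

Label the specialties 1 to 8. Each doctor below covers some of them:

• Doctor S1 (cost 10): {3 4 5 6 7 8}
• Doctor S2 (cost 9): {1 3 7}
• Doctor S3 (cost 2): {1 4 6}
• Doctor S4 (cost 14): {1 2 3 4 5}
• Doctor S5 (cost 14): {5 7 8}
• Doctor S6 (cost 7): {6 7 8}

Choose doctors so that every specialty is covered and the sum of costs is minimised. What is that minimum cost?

21

S4, S6 together cover every specialty (S4 ∪ S6 = {1, 2, 3, 4, 5, 6, 7, 8}); total cost 14 + 7 = 21.
The greedy pick S3, S1, S4 costs 26; no covering selection beats 21.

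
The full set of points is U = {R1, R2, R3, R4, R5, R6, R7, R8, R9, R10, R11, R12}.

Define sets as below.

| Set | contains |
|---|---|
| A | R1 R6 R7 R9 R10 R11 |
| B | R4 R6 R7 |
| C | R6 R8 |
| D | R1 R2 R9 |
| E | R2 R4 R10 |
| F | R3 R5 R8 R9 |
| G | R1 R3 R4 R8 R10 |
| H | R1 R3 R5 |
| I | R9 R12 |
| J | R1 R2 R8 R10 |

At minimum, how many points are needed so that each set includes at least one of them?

The 4 points {R4, R5, R8, R9} hit every set.
The sets C, E, H, I are pairwise disjoint, so any hitting set needs a separate point for each — at least 4. Hence 4 is optimal.

4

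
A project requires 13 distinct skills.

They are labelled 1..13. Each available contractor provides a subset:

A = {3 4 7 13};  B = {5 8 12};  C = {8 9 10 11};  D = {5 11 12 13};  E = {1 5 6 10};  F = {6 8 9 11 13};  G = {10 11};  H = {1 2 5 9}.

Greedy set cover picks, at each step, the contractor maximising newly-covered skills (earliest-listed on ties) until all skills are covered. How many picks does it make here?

5

Greedy: pick F (covers 5 new) → pick A (covers 3 new) → pick E (covers 3 new) → pick B (covers 1 new) → pick H (covers 1 new). Total picks: 5.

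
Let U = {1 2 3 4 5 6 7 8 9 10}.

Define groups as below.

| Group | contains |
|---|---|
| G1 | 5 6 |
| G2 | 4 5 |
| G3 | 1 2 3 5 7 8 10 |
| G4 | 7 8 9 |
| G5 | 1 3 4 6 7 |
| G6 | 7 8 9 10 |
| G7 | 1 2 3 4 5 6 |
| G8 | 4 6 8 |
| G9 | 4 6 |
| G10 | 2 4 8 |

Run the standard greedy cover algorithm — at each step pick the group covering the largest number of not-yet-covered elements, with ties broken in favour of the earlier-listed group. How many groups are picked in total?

3

Greedy: pick G3 (covers 7 new) → pick G5 (covers 2 new) → pick G4 (covers 1 new). Total picks: 3.
(The true minimum cover uses only 2 groups, so greedy is not optimal here.)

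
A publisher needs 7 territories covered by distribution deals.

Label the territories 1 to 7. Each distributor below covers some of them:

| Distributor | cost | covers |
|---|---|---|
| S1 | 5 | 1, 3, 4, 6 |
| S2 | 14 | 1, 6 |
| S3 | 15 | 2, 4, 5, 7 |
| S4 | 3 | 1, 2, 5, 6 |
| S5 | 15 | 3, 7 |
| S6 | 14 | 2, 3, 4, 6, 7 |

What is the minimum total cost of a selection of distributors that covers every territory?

17

S4, S6 together cover every territory (S4 ∪ S6 = {1, 2, 3, 4, 5, 6, 7}); total cost 3 + 14 = 17.
The greedy pick S4, S1, S6 costs 22; no covering selection beats 17.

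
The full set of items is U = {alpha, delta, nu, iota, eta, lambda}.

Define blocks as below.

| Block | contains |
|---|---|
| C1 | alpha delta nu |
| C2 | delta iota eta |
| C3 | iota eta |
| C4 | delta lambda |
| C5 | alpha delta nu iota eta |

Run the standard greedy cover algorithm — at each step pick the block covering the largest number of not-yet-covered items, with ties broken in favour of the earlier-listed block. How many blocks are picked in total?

2

Greedy: pick C5 (covers 5 new) → pick C4 (covers 1 new). Total picks: 2.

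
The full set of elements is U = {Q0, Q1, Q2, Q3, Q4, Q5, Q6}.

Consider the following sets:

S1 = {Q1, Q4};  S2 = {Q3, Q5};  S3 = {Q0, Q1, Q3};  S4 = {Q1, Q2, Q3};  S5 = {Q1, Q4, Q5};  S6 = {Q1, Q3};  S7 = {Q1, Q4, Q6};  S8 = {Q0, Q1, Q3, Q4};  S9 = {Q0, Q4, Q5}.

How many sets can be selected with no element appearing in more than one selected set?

S4, S9 are pairwise disjoint (S4={Q1,Q2,Q3}; S9={Q0,Q4,Q5}).
Every remaining set overlaps one of these, and no 3 of the listed sets are pairwise disjoint, so 2 is the maximum.

2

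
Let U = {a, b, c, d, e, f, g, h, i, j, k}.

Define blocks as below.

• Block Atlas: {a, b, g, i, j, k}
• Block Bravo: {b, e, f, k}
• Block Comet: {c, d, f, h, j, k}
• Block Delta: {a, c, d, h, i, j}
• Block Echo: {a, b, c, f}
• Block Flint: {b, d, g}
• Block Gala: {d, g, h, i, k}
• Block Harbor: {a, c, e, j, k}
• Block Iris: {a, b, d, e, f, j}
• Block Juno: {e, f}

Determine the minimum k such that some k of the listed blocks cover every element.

3

Take {Echo, Gala, Harbor}. Their union is {a, b, c, d, e, f, g, h, i, j, k}, which is all 11 elements.
No 2 of the 10 blocks cover everything (all 45 combinations miss at least one element), so 3 is optimal.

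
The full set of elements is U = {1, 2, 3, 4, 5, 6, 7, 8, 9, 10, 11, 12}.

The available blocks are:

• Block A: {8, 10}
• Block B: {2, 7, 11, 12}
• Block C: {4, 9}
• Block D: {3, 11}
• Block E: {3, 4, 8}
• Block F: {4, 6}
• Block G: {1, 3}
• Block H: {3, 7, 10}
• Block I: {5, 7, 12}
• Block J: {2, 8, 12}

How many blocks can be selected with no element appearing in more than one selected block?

A, C, G, I are pairwise disjoint (A={8,10}; C={4,9}; G={1,3}; I={5,7,12}).
Every remaining block overlaps one of these, and no 5 of the listed blocks are pairwise disjoint, so 4 is the maximum.

4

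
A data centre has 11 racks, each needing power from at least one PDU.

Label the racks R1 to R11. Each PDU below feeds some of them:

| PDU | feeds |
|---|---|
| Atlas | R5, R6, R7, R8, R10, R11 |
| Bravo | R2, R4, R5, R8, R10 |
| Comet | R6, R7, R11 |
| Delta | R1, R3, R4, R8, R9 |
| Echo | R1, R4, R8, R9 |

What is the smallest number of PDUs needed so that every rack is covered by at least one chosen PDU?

3

Bravo and Comet and Delta together: Bravo ∪ Comet ∪ Delta = {R1, R2, R3, R4, R5, R6, R7, R8, R9, R10, R11} — every rack is covered.
Only Bravo contains R2, so Bravo is forced; the remaining 6 racks need at least 2 more PDUs (each remaining PDU adds at most 3) — so at least 3 PDUs are needed, and 3 is optimal.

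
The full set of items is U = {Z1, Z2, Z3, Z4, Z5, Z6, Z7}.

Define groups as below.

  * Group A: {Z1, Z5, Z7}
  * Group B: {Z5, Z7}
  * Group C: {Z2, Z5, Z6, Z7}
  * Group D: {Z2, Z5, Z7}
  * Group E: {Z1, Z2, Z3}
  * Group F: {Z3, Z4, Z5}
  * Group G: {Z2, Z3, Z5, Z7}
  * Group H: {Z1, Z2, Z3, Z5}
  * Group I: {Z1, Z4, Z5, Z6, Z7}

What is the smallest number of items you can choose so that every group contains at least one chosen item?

Take T = {Z3, Z5}. Each listed group contains at least one of these, so T is a hitting set of size 2.
The groups B, E are pairwise disjoint, so any hitting set needs a separate item for each — at least 2. Hence 2 is optimal.

2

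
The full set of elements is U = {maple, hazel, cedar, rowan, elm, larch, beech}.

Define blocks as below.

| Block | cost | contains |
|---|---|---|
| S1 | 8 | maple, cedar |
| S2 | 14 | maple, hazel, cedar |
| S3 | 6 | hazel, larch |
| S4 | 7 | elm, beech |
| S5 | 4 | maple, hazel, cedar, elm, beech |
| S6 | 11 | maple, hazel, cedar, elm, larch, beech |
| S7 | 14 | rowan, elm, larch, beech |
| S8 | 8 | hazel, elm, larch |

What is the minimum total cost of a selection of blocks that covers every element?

18

S5, S7 together cover every element (S5 ∪ S7 = {maple, hazel, cedar, rowan, elm, larch, beech}); total cost 4 + 14 = 18.
The greedy pick S5, S3, S7 costs 24; no covering selection beats 18.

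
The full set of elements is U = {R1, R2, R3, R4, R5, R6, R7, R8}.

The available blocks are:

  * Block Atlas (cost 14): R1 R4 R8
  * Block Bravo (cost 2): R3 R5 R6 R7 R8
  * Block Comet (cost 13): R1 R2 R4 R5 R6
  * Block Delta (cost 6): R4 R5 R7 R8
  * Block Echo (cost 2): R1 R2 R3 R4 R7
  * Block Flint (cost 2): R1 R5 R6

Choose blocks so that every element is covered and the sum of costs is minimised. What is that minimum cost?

Bravo, Echo together cover every element (Bravo ∪ Echo = {R1, R2, R3, R4, R5, R6, R7, R8}); total cost 2 + 2 = 4.
No covering selection has total cost below 4.

4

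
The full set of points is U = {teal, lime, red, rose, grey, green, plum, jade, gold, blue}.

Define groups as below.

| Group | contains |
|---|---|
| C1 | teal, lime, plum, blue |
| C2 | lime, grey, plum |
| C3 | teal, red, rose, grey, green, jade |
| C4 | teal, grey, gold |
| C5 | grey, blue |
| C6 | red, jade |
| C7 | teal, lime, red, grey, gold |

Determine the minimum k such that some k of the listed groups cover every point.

3

Take {C1, C3, C7}. Their union is {teal, lime, red, rose, grey, green, plum, jade, gold, blue}, which is all 10 points.
Only C3 contains rose, so C3 is forced; the remaining 4 points need at least 2 more groups (each remaining group adds at most 3) — so at least 3 groups are needed, and 3 is optimal.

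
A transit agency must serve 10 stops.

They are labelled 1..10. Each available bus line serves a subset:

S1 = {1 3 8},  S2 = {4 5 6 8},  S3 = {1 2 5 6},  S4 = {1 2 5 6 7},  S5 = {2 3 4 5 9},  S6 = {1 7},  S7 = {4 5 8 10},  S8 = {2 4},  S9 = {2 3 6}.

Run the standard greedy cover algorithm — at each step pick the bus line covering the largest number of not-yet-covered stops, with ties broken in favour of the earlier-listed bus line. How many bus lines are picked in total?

3

Greedy: pick S4 (covers 5 new) → pick S5 (covers 3 new) → pick S7 (covers 2 new). Total picks: 3.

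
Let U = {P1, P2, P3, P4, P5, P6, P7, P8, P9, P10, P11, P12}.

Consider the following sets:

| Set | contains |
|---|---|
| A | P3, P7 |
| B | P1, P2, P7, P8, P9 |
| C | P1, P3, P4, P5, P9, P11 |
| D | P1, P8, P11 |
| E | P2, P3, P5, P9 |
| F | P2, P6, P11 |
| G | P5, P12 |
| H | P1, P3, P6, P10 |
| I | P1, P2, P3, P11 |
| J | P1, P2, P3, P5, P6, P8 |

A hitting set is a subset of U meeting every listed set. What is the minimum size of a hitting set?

Take T = {P1, P3, P5, P6}. Each listed set contains at least one of these, so T is a hitting set of size 4.
No choice of 3 points meets every set, so 4 is the minimum.

4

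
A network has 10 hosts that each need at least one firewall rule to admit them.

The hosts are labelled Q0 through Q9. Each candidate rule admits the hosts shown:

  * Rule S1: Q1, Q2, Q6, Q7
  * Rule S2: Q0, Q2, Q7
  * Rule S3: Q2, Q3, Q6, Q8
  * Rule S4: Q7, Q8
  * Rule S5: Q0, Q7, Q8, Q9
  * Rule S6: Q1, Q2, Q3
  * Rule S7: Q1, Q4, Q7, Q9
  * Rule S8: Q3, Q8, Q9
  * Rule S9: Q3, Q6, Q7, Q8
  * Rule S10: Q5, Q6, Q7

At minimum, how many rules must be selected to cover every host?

S5 and S6 and S7 and S10 together: S5 ∪ S6 ∪ S7 ∪ S10 = {Q0, Q1, Q2, Q3, Q4, Q5, Q6, Q7, Q8, Q9} — every host is covered.
Only S10 contains Q5, so S10 is forced; the remaining 7 hosts need at least 3 more rules (each remaining rule adds at most 3) — so at least 4 rules are needed, and 4 is optimal.

4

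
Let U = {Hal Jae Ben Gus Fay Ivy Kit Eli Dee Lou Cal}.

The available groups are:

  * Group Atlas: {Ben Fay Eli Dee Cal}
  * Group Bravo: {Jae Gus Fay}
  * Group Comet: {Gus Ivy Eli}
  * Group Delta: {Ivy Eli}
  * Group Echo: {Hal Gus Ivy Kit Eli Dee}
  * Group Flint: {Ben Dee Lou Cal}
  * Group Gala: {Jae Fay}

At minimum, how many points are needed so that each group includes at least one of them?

3

Take H = {Fay, Ivy, Dee}. Each listed group contains at least one of these, so H is a hitting set of size 3.
The groups Comet, Flint, Gala are pairwise disjoint, so any hitting set needs a separate point for each — at least 3. Hence 3 is optimal.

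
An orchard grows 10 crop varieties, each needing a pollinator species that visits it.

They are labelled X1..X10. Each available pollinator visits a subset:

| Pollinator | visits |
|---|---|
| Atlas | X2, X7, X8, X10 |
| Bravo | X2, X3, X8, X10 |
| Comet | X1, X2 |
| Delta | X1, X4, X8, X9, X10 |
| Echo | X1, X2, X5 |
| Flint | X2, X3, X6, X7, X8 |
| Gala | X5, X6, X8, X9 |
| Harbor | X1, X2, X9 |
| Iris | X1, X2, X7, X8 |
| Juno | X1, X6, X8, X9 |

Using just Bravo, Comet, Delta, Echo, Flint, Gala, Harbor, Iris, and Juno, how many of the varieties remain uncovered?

Union of Bravo, Comet, Delta, Echo, Flint, Gala, Harbor, Iris, Juno = {X1, X2, X3, X4, X5, X6, X7, X8, X9, X10} — that's every variety, so 0 are uncovered.

0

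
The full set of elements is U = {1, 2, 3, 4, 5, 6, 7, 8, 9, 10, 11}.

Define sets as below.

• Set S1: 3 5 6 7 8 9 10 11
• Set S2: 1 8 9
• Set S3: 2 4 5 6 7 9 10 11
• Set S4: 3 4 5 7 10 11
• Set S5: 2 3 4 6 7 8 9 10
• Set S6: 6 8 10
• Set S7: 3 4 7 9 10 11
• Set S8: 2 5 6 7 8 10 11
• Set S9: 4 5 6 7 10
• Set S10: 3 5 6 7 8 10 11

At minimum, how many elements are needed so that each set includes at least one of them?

2

Take H = {4, 8}. Each listed set contains at least one of these, so H is a hitting set of size 2.
The sets S2, S4 are pairwise disjoint, so any hitting set needs a separate element for each — at least 2. Hence 2 is optimal.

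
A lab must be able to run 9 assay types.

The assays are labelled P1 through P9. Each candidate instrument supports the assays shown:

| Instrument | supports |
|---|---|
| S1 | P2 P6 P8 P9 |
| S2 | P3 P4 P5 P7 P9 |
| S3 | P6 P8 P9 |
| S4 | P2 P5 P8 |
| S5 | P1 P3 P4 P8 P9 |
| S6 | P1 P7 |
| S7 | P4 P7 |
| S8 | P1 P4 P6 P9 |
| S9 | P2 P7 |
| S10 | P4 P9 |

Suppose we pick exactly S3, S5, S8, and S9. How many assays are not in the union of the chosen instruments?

1

Union of S3, S5, S8, S9 = {P1, P2, P3, P4, P6, P7, P8, P9}.
Not covered: P5 — 1 assay.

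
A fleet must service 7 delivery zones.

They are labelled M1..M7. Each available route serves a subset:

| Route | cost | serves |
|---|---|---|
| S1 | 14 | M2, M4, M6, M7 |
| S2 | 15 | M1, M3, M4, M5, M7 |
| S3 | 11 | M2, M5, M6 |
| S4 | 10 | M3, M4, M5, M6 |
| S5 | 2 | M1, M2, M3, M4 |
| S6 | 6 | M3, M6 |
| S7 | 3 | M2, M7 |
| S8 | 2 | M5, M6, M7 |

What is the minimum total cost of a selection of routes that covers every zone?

S5, S8 together cover every zone (S5 ∪ S8 = {M1, M2, M3, M4, M5, M6, M7}); total cost 2 + 2 = 4.
No covering selection has total cost below 4.

4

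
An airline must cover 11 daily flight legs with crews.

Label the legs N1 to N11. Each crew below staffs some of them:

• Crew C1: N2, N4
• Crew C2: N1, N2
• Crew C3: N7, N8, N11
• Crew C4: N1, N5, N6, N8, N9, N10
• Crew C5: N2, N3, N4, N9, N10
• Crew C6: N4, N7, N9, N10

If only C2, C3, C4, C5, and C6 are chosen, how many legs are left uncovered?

Union of C2, C3, C4, C5, C6 = {N1, N2, N3, N4, N5, N6, N7, N8, N9, N10, N11} — that's every leg, so 0 are uncovered.

0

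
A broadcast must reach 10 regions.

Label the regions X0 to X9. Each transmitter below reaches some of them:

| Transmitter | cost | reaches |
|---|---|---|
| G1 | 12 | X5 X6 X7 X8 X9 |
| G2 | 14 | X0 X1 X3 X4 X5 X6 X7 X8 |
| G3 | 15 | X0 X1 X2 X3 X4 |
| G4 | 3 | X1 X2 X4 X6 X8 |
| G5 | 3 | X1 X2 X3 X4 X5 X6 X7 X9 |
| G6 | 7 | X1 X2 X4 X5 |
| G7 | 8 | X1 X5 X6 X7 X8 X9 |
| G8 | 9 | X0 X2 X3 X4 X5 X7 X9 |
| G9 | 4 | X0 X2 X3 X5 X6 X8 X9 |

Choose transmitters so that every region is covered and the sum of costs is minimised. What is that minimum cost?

G5, G9 together cover every region (G5 ∪ G9 = {X0, X1, X2, X3, X4, X5, X6, X7, X8, X9}); total cost 3 + 4 = 7.
No covering selection has total cost below 7.

7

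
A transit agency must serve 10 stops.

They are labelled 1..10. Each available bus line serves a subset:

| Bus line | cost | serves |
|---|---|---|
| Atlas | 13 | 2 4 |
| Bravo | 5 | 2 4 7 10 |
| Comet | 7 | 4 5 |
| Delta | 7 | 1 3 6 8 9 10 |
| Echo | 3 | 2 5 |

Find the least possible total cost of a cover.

15

Bravo, Delta, Echo together cover every stop (Bravo ∪ Delta ∪ Echo = {1, 2, 3, 4, 5, 6, 7, 8, 9, 10}); total cost 5 + 7 + 3 = 15.
No covering selection has total cost below 15.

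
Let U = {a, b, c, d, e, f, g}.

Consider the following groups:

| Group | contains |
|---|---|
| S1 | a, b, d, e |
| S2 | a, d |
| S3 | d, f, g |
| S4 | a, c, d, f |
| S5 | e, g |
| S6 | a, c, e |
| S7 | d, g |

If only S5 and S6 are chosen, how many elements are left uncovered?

3

Union of S5, S6 = {a, c, e, g}.
Not covered: b, d, f — 3 elements.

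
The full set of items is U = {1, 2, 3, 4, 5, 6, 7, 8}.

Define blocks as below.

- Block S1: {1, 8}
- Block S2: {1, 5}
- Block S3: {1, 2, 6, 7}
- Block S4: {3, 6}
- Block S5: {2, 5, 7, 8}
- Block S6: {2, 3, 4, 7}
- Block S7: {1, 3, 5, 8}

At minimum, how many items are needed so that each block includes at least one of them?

3

H = {1, 3, 8} meets every block (each contains at least one member of H), and |H| = 3.
No choice of 2 items meets every block, so 3 is the minimum.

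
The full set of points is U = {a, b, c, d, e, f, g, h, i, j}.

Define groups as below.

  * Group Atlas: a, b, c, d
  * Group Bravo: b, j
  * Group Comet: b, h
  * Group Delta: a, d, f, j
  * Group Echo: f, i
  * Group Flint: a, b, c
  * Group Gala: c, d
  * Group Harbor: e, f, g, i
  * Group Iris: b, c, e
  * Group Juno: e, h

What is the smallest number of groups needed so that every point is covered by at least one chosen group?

Atlas and Delta and Harbor and Juno together: Atlas ∪ Delta ∪ Harbor ∪ Juno = {a, b, c, d, e, f, g, h, i, j} — every point is covered.
No 3 of the 10 groups cover everything (all 120 combinations miss at least one point), so 4 is optimal.

4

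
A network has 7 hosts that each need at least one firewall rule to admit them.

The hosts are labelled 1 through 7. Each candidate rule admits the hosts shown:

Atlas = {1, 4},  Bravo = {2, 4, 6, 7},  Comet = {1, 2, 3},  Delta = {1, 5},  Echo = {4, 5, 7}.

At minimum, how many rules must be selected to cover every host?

Bravo and Comet and Delta together: Bravo ∪ Comet ∪ Delta = {1, 2, 3, 4, 5, 6, 7} — every host is covered.
Only Comet contains 3, so Comet is forced; the remaining 4 hosts need at least 2 more rules (each remaining rule adds at most 3) — so at least 3 rules are needed, and 3 is optimal.

3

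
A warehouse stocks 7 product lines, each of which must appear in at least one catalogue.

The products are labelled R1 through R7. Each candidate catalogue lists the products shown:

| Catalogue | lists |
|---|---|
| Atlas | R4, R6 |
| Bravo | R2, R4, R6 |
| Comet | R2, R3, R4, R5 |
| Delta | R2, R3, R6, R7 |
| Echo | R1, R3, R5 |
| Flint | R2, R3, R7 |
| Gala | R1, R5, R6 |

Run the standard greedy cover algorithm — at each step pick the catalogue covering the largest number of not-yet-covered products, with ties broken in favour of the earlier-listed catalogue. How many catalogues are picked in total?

Greedy: pick Comet (covers 4 new) → pick Delta (covers 2 new) → pick Echo (covers 1 new). Total picks: 3.

3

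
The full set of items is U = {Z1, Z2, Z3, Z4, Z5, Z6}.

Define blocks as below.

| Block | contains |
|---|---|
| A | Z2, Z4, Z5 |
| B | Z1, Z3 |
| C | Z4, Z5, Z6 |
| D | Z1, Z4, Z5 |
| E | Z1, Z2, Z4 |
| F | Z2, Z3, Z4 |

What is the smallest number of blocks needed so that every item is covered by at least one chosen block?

3

C, E, and F cover everything between them: the union {Z1, Z2, Z3, Z4, Z5, Z6} is all of U.
Only C contains Z6, so C is forced; the remaining 3 items need at least 2 more blocks (each remaining block adds at most 2) — so at least 3 blocks are needed, and 3 is optimal.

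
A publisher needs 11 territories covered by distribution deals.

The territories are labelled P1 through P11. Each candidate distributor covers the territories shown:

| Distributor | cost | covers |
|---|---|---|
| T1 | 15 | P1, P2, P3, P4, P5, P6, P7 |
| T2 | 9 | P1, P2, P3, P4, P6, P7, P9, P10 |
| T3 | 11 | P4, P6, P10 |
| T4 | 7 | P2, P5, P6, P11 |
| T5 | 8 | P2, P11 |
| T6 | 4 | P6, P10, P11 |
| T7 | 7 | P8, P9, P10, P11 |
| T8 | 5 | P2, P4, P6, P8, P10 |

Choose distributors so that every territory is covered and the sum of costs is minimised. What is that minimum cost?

T2, T4, T8 together cover every territory (T2 ∪ T4 ∪ T8 = {P1, P2, P3, P4, P5, P6, P7, P8, P9, P10, P11}); total cost 9 + 7 + 5 = 21.
No covering selection has total cost below 21.

21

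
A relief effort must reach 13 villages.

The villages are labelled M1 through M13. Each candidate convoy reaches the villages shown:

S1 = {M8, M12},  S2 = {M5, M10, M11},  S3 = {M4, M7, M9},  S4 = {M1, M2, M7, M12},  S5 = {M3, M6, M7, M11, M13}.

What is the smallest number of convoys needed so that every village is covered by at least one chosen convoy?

5

Take {S1, S2, S3, S4, S5}. Their union is {M1, M2, M3, M4, M5, M6, M7, M8, M9, M10, M11, M12, M13}, which is all 13 villages.
No 4 of the 5 convoys cover everything (all 5 combinations miss at least one village), so 5 is optimal.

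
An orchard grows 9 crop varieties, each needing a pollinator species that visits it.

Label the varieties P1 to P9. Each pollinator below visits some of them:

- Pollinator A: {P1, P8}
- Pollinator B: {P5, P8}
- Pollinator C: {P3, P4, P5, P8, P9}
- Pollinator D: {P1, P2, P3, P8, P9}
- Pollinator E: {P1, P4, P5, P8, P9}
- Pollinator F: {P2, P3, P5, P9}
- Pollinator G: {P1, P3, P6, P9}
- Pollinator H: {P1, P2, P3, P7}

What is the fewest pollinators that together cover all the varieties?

Take {C, G, H}. Their union is {P1, P2, P3, P4, P5, P6, P7, P8, P9}, which is all 9 varieties.
Only G contains P6, so G is forced; the remaining 5 varieties need at least 2 more pollinators (each remaining pollinator adds at most 3) — so at least 3 pollinators are needed, and 3 is optimal.

3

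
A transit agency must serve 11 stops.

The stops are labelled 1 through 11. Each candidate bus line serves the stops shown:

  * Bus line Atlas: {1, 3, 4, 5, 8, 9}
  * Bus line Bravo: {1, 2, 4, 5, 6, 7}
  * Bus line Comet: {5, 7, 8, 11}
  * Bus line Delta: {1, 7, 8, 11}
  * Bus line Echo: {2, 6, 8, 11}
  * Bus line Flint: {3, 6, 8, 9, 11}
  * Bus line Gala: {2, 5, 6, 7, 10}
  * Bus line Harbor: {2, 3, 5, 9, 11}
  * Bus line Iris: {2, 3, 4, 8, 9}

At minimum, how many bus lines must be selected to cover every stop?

Atlas and Delta and Gala together: Atlas ∪ Delta ∪ Gala = {1, 2, 3, 4, 5, 6, 7, 8, 9, 10, 11} — every stop is covered.
Only Gala contains 10, so Gala is forced; the remaining 6 stops need at least 2 more bus lines (each remaining bus line adds at most 5) — so at least 3 bus lines are needed, and 3 is optimal.

3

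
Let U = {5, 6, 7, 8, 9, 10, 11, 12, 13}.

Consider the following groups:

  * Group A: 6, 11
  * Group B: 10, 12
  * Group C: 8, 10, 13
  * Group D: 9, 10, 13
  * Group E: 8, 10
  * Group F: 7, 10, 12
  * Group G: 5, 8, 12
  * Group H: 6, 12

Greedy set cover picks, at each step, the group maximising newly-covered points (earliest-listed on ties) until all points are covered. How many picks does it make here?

Greedy: pick C (covers 3 new) → pick A (covers 2 new) → pick F (covers 2 new) → pick D (covers 1 new) → pick G (covers 1 new). Total picks: 5.
(The true minimum cover uses only 4 groups, so greedy is not optimal here.)

5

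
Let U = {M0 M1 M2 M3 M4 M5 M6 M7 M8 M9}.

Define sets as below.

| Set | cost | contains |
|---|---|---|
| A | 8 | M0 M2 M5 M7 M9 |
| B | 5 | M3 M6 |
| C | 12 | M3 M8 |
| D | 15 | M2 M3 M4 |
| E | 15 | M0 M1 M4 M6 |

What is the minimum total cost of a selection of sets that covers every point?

35

A, C, E together cover every point (A ∪ C ∪ E = {M0, M1, M2, M3, M4, M5, M6, M7, M8, M9}); total cost 8 + 12 + 15 = 35.
The greedy pick A, B, E, C costs 40; no covering selection beats 35.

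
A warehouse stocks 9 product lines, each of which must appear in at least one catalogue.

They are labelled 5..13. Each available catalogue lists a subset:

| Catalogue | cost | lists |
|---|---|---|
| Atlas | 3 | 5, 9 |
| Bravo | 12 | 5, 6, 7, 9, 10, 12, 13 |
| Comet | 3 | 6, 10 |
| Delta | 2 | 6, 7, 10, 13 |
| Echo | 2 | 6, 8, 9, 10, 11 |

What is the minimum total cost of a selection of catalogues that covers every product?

Bravo, Echo together cover every product (Bravo ∪ Echo = {5, 6, 7, 8, 9, 10, 11, 12, 13}); total cost 12 + 2 = 14.
The greedy pick Echo, Delta, Atlas, Bravo costs 19; no covering selection beats 14.

14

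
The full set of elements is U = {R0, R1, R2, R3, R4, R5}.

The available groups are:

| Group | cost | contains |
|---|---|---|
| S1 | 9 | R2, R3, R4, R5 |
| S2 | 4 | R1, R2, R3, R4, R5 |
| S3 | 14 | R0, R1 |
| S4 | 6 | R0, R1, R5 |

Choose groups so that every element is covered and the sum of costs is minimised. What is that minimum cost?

10

S2, S4 together cover every element (S2 ∪ S4 = {R0, R1, R2, R3, R4, R5}); total cost 4 + 6 = 10.
No covering selection has total cost below 10.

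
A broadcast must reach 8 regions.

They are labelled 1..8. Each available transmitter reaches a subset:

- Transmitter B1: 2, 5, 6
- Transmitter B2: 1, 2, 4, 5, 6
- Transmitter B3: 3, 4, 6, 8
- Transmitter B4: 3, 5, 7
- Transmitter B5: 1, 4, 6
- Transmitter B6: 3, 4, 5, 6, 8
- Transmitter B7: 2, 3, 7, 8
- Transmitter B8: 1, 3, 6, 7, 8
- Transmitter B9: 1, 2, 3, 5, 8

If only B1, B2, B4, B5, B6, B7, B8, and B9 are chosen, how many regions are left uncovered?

Union of B1, B2, B4, B5, B6, B7, B8, B9 = {1, 2, 3, 4, 5, 6, 7, 8} — that's every region, so 0 are uncovered.

0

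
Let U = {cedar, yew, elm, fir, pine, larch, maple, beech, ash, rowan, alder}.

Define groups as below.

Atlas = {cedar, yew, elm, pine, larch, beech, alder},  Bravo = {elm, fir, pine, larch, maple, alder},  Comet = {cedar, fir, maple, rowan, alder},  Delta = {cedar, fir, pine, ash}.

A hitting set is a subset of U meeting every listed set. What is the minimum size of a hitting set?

2

H = {fir, alder} meets every group (each contains at least one member of H), and |H| = 2.
No single point lies in every group, so at least 2 are needed and 2 is optimal.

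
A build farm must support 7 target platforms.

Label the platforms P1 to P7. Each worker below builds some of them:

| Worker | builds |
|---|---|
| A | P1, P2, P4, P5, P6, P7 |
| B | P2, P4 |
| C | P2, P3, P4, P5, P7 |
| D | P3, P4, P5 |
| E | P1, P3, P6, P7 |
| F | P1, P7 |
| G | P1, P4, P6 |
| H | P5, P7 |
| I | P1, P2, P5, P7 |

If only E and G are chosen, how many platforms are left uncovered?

Union of E, G = {P1, P3, P4, P6, P7}.
Not covered: P2, P5 — 2 platforms.

2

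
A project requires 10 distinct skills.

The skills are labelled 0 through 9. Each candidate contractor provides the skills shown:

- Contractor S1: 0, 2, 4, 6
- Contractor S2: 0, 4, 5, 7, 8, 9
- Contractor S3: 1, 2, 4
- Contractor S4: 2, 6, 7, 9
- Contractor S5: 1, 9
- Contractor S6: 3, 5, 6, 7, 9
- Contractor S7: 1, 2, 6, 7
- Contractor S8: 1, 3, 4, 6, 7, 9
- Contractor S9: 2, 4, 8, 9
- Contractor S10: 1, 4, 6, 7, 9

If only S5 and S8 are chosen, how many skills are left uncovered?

Union of S5, S8 = {1, 3, 4, 6, 7, 9}.
Not covered: 0, 2, 5, 8 — 4 skills.

4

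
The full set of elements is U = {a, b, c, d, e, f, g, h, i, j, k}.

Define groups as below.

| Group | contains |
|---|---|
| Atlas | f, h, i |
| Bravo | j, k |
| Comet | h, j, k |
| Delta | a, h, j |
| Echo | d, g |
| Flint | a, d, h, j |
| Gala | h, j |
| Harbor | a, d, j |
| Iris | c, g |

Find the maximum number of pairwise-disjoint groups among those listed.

3

Atlas, Harbor, Iris are pairwise disjoint (Atlas={f,h,i}; Harbor={a,d,j}; Iris={c,g}).
Every remaining group overlaps one of these, and no 4 of the listed groups are pairwise disjoint, so 3 is the maximum.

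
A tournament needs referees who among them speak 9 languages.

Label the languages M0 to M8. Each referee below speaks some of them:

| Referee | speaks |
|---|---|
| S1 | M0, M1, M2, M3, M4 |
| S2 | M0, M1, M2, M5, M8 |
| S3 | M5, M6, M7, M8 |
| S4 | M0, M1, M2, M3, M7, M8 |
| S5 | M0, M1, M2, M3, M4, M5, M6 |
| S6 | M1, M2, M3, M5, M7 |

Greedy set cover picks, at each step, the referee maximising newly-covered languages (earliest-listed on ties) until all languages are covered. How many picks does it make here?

2

Greedy: pick S5 (covers 7 new) → pick S3 (covers 2 new). Total picks: 2.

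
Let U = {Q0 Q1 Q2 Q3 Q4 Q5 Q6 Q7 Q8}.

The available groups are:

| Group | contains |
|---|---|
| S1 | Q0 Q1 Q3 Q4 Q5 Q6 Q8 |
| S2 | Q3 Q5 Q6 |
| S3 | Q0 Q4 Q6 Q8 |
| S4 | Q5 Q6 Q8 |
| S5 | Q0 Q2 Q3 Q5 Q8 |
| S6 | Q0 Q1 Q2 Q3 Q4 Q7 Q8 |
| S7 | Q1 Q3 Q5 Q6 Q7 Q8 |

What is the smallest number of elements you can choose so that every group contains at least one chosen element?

2

H = {Q5, Q8} meets every group (each contains at least one member of H), and |H| = 2.
No single element lies in every group, so at least 2 are needed and 2 is optimal.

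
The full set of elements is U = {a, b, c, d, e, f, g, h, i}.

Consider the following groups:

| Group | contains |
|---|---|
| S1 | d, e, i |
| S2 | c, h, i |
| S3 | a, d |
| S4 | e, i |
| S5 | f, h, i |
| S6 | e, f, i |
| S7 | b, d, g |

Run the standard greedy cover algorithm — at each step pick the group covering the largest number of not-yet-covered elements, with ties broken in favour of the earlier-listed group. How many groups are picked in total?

Greedy: pick S1 (covers 3 new) → pick S2 (covers 2 new) → pick S7 (covers 2 new) → pick S3 (covers 1 new) → pick S5 (covers 1 new). Total picks: 5.
(The true minimum cover uses only 4 groups, so greedy is not optimal here.)

5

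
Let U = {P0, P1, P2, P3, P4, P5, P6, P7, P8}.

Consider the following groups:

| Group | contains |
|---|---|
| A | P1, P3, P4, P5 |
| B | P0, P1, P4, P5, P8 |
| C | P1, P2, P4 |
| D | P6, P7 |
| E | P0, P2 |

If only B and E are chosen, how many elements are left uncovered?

3

Union of B, E = {P0, P1, P2, P4, P5, P8}.
Not covered: P3, P6, P7 — 3 elements.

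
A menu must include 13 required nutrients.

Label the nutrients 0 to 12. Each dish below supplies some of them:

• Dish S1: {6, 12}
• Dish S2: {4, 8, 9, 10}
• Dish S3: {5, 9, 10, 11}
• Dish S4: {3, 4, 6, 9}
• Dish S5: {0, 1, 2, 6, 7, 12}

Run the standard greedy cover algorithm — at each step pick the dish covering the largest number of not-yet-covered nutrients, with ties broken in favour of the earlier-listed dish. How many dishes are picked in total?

Greedy: pick S5 (covers 6 new) → pick S2 (covers 4 new) → pick S3 (covers 2 new) → pick S4 (covers 1 new). Total picks: 4.

4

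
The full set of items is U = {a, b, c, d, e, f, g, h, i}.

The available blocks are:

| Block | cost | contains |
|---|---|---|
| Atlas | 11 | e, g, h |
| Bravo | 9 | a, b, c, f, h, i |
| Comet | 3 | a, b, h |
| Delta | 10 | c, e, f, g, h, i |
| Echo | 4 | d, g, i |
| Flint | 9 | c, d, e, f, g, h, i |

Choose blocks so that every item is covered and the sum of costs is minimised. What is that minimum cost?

Comet, Flint together cover every item (Comet ∪ Flint = {a, b, c, d, e, f, g, h, i}); total cost 3 + 9 = 12.
The greedy pick Comet, Echo, Flint costs 16; no covering selection beats 12.

12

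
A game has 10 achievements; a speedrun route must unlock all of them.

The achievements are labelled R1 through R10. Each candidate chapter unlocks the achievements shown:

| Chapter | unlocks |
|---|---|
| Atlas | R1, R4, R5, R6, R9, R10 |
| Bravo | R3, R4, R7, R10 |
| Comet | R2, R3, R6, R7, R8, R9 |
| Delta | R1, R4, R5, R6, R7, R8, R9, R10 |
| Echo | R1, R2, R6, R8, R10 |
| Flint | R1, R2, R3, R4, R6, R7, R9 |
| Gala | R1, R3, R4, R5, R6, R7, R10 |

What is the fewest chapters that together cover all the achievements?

2

Atlas and Comet together: Atlas ∪ Comet = {R1, R2, R3, R4, R5, R6, R7, R8, R9, R10} — every achievement is covered.
No single chapter has all 10 achievements (the largest, Delta, has 8), so 2 is optimal.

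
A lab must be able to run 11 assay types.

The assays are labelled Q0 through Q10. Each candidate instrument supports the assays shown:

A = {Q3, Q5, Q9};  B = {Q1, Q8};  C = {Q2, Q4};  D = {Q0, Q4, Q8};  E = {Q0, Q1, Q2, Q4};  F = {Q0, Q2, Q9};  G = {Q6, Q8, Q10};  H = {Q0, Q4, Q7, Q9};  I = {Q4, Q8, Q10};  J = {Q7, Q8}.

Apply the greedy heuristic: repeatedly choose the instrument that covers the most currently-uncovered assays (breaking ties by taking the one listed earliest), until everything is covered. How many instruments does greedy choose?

Greedy: pick E (covers 4 new) → pick A (covers 3 new) → pick G (covers 3 new) → pick H (covers 1 new). Total picks: 4.

4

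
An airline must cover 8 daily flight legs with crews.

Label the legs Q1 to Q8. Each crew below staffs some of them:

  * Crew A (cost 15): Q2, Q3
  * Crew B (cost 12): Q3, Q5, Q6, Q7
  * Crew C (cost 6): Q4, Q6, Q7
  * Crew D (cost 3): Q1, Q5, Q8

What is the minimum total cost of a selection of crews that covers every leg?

24

A, C, D together cover every leg (A ∪ C ∪ D = {Q1, Q2, Q3, Q4, Q5, Q6, Q7, Q8}); total cost 15 + 6 + 3 = 24.
No covering selection has total cost below 24.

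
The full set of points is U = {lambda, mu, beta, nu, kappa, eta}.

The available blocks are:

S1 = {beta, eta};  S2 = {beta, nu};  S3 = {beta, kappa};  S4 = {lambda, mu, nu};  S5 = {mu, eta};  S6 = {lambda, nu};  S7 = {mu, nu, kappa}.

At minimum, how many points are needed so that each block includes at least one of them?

Take H = {lambda, mu, beta}. Each listed block contains at least one of these, so H is a hitting set of size 3.
The blocks S3, S5, S6 are pairwise disjoint, so any hitting set needs a separate point for each — at least 3. Hence 3 is optimal.

3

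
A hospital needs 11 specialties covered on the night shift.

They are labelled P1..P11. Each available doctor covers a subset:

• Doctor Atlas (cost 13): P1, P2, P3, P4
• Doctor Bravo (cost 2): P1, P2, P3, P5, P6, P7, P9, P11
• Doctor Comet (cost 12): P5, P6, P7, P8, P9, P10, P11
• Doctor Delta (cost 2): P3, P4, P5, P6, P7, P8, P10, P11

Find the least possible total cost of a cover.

Bravo, Delta together cover every specialty (Bravo ∪ Delta = {P1, P2, P3, P4, P5, P6, P7, P8, P9, P10, P11}); total cost 2 + 2 = 4.
No covering selection has total cost below 4.

4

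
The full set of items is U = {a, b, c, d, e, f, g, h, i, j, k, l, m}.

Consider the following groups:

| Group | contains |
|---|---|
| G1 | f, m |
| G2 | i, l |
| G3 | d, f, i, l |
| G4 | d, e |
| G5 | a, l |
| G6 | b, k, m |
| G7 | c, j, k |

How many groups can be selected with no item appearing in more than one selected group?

4

G1, G4, G5, G7 are pairwise disjoint (G1={f,m}; G4={d,e}; G5={a,l}; G7={c,j,k}).
Every remaining group overlaps one of these, and no 5 of the listed groups are pairwise disjoint, so 4 is the maximum.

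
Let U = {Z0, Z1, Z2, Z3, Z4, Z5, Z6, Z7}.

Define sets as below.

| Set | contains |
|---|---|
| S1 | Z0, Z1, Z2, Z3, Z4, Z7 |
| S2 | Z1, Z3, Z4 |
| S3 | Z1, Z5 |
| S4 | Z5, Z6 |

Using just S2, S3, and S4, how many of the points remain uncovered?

Union of S2, S3, S4 = {Z1, Z3, Z4, Z5, Z6}.
Not covered: Z0, Z2, Z7 — 3 points.

3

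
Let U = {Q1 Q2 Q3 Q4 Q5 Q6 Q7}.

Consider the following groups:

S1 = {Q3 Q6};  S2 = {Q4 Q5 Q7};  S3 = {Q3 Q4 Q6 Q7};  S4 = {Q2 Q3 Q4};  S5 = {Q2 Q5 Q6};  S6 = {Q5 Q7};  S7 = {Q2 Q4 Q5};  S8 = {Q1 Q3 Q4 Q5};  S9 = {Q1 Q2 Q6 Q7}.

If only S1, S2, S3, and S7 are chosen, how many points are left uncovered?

Union of S1, S2, S3, S7 = {Q2, Q3, Q4, Q5, Q6, Q7}.
Not covered: Q1 — 1 point.

1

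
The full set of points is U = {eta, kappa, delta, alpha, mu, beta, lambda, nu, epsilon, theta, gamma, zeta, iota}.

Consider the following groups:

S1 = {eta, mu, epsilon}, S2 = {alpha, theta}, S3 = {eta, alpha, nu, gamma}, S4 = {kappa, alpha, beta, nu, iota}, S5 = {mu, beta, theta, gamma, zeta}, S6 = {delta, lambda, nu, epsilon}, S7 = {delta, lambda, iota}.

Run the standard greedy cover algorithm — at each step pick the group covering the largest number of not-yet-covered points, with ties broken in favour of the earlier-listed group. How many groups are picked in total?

Greedy: pick S4 (covers 5 new) → pick S5 (covers 4 new) → pick S6 (covers 3 new) → pick S1 (covers 1 new). Total picks: 4.

4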